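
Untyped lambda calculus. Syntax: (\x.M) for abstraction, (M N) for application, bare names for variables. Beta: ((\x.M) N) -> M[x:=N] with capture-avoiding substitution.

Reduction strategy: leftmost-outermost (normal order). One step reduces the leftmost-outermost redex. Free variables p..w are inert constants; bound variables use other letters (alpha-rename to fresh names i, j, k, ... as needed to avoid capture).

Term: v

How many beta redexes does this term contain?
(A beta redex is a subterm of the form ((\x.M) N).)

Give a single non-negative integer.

Term: v
  (no redexes)
Total redexes: 0

Answer: 0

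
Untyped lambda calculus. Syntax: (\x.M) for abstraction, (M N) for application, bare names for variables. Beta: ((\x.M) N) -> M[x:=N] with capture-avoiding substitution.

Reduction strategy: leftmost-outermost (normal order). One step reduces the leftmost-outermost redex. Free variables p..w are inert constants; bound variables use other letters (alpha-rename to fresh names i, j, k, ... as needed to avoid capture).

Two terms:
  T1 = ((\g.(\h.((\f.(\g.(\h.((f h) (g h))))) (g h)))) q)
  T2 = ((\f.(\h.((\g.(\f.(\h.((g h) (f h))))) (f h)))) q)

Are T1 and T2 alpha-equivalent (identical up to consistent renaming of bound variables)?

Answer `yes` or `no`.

Term 1: ((\g.(\h.((\f.(\g.(\h.((f h) (g h))))) (g h)))) q)
Term 2: ((\f.(\h.((\g.(\f.(\h.((g h) (f h))))) (f h)))) q)
Alpha-equivalence: compare structure up to binder renaming.
Result: True

Answer: yes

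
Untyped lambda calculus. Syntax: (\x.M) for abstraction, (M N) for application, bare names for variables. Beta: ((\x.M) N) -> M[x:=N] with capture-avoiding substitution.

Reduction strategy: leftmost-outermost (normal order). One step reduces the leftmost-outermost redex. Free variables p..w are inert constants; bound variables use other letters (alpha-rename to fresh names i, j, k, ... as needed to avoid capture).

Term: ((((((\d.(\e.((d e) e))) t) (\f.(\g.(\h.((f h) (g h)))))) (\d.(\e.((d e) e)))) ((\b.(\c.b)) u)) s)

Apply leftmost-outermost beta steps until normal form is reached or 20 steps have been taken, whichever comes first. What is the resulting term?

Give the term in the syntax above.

Answer: (((((t (\f.(\g.(\h.((f h) (g h)))))) (\f.(\g.(\h.((f h) (g h)))))) (\d.(\e.((d e) e)))) (\c.u)) s)

Derivation:
Step 0: ((((((\d.(\e.((d e) e))) t) (\f.(\g.(\h.((f h) (g h)))))) (\d.(\e.((d e) e)))) ((\b.(\c.b)) u)) s)
Step 1: (((((\e.((t e) e)) (\f.(\g.(\h.((f h) (g h)))))) (\d.(\e.((d e) e)))) ((\b.(\c.b)) u)) s)
Step 2: (((((t (\f.(\g.(\h.((f h) (g h)))))) (\f.(\g.(\h.((f h) (g h)))))) (\d.(\e.((d e) e)))) ((\b.(\c.b)) u)) s)
Step 3: (((((t (\f.(\g.(\h.((f h) (g h)))))) (\f.(\g.(\h.((f h) (g h)))))) (\d.(\e.((d e) e)))) (\c.u)) s)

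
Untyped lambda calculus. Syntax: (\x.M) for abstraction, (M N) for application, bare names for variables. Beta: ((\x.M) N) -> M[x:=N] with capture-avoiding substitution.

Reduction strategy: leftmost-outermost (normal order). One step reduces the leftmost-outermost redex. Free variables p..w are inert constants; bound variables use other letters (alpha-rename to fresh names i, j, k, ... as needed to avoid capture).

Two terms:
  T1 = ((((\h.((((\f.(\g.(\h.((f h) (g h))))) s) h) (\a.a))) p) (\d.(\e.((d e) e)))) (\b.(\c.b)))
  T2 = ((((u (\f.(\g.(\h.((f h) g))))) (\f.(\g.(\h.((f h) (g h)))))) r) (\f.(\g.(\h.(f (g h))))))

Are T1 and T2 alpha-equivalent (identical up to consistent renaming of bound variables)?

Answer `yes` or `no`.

Answer: no

Derivation:
Term 1: ((((\h.((((\f.(\g.(\h.((f h) (g h))))) s) h) (\a.a))) p) (\d.(\e.((d e) e)))) (\b.(\c.b)))
Term 2: ((((u (\f.(\g.(\h.((f h) g))))) (\f.(\g.(\h.((f h) (g h)))))) r) (\f.(\g.(\h.(f (g h))))))
Alpha-equivalence: compare structure up to binder renaming.
Result: False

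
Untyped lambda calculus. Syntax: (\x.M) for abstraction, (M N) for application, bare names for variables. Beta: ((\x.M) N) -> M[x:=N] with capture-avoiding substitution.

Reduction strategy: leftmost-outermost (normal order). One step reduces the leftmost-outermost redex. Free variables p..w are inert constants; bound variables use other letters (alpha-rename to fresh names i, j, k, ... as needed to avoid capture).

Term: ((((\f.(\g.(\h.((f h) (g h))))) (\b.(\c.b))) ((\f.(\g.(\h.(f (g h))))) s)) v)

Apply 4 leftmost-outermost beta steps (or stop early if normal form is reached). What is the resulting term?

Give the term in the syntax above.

Step 0: ((((\f.(\g.(\h.((f h) (g h))))) (\b.(\c.b))) ((\f.(\g.(\h.(f (g h))))) s)) v)
Step 1: (((\g.(\h.(((\b.(\c.b)) h) (g h)))) ((\f.(\g.(\h.(f (g h))))) s)) v)
Step 2: ((\h.(((\b.(\c.b)) h) (((\f.(\g.(\h.(f (g h))))) s) h))) v)
Step 3: (((\b.(\c.b)) v) (((\f.(\g.(\h.(f (g h))))) s) v))
Step 4: ((\c.v) (((\f.(\g.(\h.(f (g h))))) s) v))

Answer: ((\c.v) (((\f.(\g.(\h.(f (g h))))) s) v))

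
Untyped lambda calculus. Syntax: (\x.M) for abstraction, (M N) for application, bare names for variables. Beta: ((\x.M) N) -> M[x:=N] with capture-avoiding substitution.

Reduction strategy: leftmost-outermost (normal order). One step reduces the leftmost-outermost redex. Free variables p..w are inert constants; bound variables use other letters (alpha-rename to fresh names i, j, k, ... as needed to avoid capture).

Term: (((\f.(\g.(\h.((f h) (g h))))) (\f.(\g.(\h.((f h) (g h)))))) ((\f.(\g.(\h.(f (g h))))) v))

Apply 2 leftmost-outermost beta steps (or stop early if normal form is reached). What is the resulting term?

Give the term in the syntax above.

Answer: (\h.(((\f.(\g.(\h.((f h) (g h))))) h) (((\f.(\g.(\h.(f (g h))))) v) h)))

Derivation:
Step 0: (((\f.(\g.(\h.((f h) (g h))))) (\f.(\g.(\h.((f h) (g h)))))) ((\f.(\g.(\h.(f (g h))))) v))
Step 1: ((\g.(\h.(((\f.(\g.(\h.((f h) (g h))))) h) (g h)))) ((\f.(\g.(\h.(f (g h))))) v))
Step 2: (\h.(((\f.(\g.(\h.((f h) (g h))))) h) (((\f.(\g.(\h.(f (g h))))) v) h)))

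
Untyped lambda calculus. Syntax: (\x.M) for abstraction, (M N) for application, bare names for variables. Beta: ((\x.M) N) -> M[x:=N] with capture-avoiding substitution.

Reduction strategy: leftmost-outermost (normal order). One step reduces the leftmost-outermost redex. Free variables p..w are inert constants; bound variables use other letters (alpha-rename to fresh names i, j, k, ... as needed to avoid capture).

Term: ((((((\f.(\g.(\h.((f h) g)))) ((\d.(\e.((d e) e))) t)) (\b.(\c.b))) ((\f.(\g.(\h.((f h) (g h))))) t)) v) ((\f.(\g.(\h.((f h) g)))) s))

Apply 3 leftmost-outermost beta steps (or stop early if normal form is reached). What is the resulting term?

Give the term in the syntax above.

Answer: ((((((\d.(\e.((d e) e))) t) ((\f.(\g.(\h.((f h) (g h))))) t)) (\b.(\c.b))) v) ((\f.(\g.(\h.((f h) g)))) s))

Derivation:
Step 0: ((((((\f.(\g.(\h.((f h) g)))) ((\d.(\e.((d e) e))) t)) (\b.(\c.b))) ((\f.(\g.(\h.((f h) (g h))))) t)) v) ((\f.(\g.(\h.((f h) g)))) s))
Step 1: (((((\g.(\h.((((\d.(\e.((d e) e))) t) h) g))) (\b.(\c.b))) ((\f.(\g.(\h.((f h) (g h))))) t)) v) ((\f.(\g.(\h.((f h) g)))) s))
Step 2: ((((\h.((((\d.(\e.((d e) e))) t) h) (\b.(\c.b)))) ((\f.(\g.(\h.((f h) (g h))))) t)) v) ((\f.(\g.(\h.((f h) g)))) s))
Step 3: ((((((\d.(\e.((d e) e))) t) ((\f.(\g.(\h.((f h) (g h))))) t)) (\b.(\c.b))) v) ((\f.(\g.(\h.((f h) g)))) s))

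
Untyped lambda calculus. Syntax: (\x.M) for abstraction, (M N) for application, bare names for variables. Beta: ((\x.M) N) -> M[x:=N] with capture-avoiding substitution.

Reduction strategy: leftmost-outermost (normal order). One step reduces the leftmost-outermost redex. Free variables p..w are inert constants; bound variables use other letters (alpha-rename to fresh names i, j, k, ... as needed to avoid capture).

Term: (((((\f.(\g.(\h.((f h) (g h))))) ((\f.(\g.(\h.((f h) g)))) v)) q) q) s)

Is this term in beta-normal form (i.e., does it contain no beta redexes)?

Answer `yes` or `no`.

Term: (((((\f.(\g.(\h.((f h) (g h))))) ((\f.(\g.(\h.((f h) g)))) v)) q) q) s)
Found 2 beta redex(es).

Answer: no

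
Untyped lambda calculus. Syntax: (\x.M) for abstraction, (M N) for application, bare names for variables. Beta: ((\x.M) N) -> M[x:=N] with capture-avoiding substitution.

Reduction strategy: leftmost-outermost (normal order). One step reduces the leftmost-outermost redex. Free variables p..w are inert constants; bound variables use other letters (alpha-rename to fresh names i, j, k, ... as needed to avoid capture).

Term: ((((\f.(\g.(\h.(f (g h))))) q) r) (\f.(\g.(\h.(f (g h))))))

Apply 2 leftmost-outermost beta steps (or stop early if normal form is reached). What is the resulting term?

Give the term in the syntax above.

Step 0: ((((\f.(\g.(\h.(f (g h))))) q) r) (\f.(\g.(\h.(f (g h))))))
Step 1: (((\g.(\h.(q (g h)))) r) (\f.(\g.(\h.(f (g h))))))
Step 2: ((\h.(q (r h))) (\f.(\g.(\h.(f (g h))))))

Answer: ((\h.(q (r h))) (\f.(\g.(\h.(f (g h))))))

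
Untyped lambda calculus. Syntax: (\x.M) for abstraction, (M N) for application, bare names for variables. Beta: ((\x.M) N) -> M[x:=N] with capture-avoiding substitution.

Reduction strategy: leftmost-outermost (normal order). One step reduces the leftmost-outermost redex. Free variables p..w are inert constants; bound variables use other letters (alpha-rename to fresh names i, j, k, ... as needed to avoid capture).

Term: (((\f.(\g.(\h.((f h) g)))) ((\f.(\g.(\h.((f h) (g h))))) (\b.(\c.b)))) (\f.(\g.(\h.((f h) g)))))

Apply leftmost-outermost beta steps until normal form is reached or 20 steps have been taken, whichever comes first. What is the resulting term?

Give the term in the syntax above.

Step 0: (((\f.(\g.(\h.((f h) g)))) ((\f.(\g.(\h.((f h) (g h))))) (\b.(\c.b)))) (\f.(\g.(\h.((f h) g)))))
Step 1: ((\g.(\h.((((\f.(\g.(\h.((f h) (g h))))) (\b.(\c.b))) h) g))) (\f.(\g.(\h.((f h) g)))))
Step 2: (\h.((((\f.(\g.(\h.((f h) (g h))))) (\b.(\c.b))) h) (\f.(\g.(\h.((f h) g))))))
Step 3: (\h.(((\g.(\h.(((\b.(\c.b)) h) (g h)))) h) (\f.(\g.(\h.((f h) g))))))
Step 4: (\h.((\i.(((\b.(\c.b)) i) (h i))) (\f.(\g.(\h.((f h) g))))))
Step 5: (\h.(((\b.(\c.b)) (\f.(\g.(\h.((f h) g))))) (h (\f.(\g.(\h.((f h) g)))))))
Step 6: (\h.((\c.(\f.(\g.(\h.((f h) g))))) (h (\f.(\g.(\h.((f h) g)))))))
Step 7: (\h.(\f.(\g.(\h.((f h) g)))))

Answer: (\h.(\f.(\g.(\h.((f h) g)))))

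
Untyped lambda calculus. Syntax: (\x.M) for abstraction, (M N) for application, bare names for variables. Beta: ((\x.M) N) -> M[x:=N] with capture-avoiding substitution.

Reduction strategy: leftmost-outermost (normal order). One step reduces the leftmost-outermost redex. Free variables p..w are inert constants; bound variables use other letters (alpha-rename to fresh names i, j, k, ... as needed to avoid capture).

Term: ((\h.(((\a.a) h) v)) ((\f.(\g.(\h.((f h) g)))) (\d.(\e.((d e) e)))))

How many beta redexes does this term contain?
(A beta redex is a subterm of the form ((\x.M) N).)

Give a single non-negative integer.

Answer: 3

Derivation:
Term: ((\h.(((\a.a) h) v)) ((\f.(\g.(\h.((f h) g)))) (\d.(\e.((d e) e)))))
  Redex: ((\h.(((\a.a) h) v)) ((\f.(\g.(\h.((f h) g)))) (\d.(\e.((d e) e)))))
  Redex: ((\a.a) h)
  Redex: ((\f.(\g.(\h.((f h) g)))) (\d.(\e.((d e) e))))
Total redexes: 3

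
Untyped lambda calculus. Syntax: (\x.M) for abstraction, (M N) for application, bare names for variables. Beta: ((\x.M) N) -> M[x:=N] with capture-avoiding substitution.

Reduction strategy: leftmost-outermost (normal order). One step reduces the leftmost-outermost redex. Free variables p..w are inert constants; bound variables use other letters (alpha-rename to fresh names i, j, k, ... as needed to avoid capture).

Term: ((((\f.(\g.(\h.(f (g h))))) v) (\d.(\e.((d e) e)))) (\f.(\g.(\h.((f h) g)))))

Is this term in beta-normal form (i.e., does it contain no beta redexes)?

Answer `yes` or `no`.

Answer: no

Derivation:
Term: ((((\f.(\g.(\h.(f (g h))))) v) (\d.(\e.((d e) e)))) (\f.(\g.(\h.((f h) g)))))
Found 1 beta redex(es).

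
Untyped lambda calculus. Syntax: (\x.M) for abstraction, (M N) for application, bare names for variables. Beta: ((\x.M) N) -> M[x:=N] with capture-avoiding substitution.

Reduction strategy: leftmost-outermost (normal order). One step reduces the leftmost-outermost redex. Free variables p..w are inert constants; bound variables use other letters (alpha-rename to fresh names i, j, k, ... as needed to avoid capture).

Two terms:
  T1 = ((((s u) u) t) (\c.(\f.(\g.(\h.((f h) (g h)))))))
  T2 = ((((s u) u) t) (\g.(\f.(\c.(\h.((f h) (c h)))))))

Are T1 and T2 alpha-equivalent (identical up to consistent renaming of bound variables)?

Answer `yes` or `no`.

Term 1: ((((s u) u) t) (\c.(\f.(\g.(\h.((f h) (g h)))))))
Term 2: ((((s u) u) t) (\g.(\f.(\c.(\h.((f h) (c h)))))))
Alpha-equivalence: compare structure up to binder renaming.
Result: True

Answer: yes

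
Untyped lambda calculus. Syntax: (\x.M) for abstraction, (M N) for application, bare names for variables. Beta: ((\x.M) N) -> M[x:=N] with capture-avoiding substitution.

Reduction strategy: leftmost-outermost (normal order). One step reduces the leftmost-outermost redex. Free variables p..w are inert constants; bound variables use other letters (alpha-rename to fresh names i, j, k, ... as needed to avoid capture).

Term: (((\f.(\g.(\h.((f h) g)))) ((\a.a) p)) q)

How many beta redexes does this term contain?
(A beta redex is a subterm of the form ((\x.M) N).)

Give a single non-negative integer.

Answer: 2

Derivation:
Term: (((\f.(\g.(\h.((f h) g)))) ((\a.a) p)) q)
  Redex: ((\f.(\g.(\h.((f h) g)))) ((\a.a) p))
  Redex: ((\a.a) p)
Total redexes: 2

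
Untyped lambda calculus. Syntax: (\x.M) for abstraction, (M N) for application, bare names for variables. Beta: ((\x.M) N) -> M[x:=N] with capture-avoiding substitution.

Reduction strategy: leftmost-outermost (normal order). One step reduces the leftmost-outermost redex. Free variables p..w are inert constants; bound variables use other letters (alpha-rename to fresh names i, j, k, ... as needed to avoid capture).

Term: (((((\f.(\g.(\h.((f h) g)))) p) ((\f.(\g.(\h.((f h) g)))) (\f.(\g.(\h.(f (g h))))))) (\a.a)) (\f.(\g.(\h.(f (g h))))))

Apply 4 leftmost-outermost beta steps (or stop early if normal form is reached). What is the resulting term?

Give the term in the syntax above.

Step 0: (((((\f.(\g.(\h.((f h) g)))) p) ((\f.(\g.(\h.((f h) g)))) (\f.(\g.(\h.(f (g h))))))) (\a.a)) (\f.(\g.(\h.(f (g h))))))
Step 1: ((((\g.(\h.((p h) g))) ((\f.(\g.(\h.((f h) g)))) (\f.(\g.(\h.(f (g h))))))) (\a.a)) (\f.(\g.(\h.(f (g h))))))
Step 2: (((\h.((p h) ((\f.(\g.(\h.((f h) g)))) (\f.(\g.(\h.(f (g h)))))))) (\a.a)) (\f.(\g.(\h.(f (g h))))))
Step 3: (((p (\a.a)) ((\f.(\g.(\h.((f h) g)))) (\f.(\g.(\h.(f (g h))))))) (\f.(\g.(\h.(f (g h))))))
Step 4: (((p (\a.a)) (\g.(\h.(((\f.(\g.(\h.(f (g h))))) h) g)))) (\f.(\g.(\h.(f (g h))))))

Answer: (((p (\a.a)) (\g.(\h.(((\f.(\g.(\h.(f (g h))))) h) g)))) (\f.(\g.(\h.(f (g h))))))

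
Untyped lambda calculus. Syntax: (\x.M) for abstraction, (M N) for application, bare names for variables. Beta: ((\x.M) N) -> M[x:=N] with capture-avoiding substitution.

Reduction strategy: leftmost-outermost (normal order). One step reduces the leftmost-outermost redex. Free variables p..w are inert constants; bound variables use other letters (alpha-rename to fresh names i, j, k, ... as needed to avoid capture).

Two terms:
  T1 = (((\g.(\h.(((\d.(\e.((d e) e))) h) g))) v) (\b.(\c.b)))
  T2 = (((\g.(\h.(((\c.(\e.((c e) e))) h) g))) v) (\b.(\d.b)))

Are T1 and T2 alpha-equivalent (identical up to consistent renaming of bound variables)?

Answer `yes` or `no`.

Answer: yes

Derivation:
Term 1: (((\g.(\h.(((\d.(\e.((d e) e))) h) g))) v) (\b.(\c.b)))
Term 2: (((\g.(\h.(((\c.(\e.((c e) e))) h) g))) v) (\b.(\d.b)))
Alpha-equivalence: compare structure up to binder renaming.
Result: True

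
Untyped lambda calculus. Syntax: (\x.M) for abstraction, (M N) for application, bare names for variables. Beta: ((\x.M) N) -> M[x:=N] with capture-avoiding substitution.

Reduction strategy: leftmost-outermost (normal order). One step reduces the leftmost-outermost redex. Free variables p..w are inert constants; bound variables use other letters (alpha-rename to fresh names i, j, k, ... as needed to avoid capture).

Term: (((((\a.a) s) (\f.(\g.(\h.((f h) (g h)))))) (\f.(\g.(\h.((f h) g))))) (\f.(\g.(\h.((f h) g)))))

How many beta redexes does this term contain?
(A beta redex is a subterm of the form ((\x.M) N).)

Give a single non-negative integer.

Term: (((((\a.a) s) (\f.(\g.(\h.((f h) (g h)))))) (\f.(\g.(\h.((f h) g))))) (\f.(\g.(\h.((f h) g)))))
  Redex: ((\a.a) s)
Total redexes: 1

Answer: 1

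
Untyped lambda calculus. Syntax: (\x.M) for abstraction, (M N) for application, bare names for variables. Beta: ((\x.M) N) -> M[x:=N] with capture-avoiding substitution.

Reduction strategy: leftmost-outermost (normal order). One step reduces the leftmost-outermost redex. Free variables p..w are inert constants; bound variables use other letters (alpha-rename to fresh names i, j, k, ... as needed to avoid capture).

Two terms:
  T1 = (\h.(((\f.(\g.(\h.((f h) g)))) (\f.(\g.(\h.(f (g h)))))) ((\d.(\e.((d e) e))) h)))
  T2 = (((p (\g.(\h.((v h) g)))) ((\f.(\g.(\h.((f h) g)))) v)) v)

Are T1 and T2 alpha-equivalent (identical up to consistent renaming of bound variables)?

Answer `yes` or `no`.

Answer: no

Derivation:
Term 1: (\h.(((\f.(\g.(\h.((f h) g)))) (\f.(\g.(\h.(f (g h)))))) ((\d.(\e.((d e) e))) h)))
Term 2: (((p (\g.(\h.((v h) g)))) ((\f.(\g.(\h.((f h) g)))) v)) v)
Alpha-equivalence: compare structure up to binder renaming.
Result: False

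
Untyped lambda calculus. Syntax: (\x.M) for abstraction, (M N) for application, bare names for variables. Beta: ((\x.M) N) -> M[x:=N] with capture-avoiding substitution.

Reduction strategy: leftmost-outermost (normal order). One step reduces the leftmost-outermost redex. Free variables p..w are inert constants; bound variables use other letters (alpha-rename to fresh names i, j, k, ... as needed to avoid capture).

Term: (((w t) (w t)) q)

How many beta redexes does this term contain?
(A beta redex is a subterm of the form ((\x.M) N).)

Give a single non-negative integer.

Answer: 0

Derivation:
Term: (((w t) (w t)) q)
  (no redexes)
Total redexes: 0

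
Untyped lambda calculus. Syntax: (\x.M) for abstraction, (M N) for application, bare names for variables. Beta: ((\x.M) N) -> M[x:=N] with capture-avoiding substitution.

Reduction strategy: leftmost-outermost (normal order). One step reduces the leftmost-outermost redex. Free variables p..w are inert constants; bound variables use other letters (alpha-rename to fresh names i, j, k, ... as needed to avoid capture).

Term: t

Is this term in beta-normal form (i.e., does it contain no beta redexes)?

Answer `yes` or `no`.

Answer: yes

Derivation:
Term: t
No beta redexes found.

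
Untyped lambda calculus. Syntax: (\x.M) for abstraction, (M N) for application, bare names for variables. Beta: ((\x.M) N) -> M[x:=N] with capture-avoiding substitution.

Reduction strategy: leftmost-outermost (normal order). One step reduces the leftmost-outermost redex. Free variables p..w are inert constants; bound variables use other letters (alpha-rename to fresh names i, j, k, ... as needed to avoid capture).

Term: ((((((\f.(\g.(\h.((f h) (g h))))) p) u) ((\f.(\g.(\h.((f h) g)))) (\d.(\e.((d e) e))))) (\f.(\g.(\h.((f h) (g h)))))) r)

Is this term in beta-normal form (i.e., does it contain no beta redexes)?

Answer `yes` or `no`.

Answer: no

Derivation:
Term: ((((((\f.(\g.(\h.((f h) (g h))))) p) u) ((\f.(\g.(\h.((f h) g)))) (\d.(\e.((d e) e))))) (\f.(\g.(\h.((f h) (g h)))))) r)
Found 2 beta redex(es).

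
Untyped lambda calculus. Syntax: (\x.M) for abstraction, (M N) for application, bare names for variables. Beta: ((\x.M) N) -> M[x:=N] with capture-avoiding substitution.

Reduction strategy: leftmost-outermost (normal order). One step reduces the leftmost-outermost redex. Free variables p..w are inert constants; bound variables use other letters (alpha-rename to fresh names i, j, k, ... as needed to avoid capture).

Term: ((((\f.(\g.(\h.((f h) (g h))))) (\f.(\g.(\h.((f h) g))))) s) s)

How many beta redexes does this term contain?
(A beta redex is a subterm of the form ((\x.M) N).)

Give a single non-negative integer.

Term: ((((\f.(\g.(\h.((f h) (g h))))) (\f.(\g.(\h.((f h) g))))) s) s)
  Redex: ((\f.(\g.(\h.((f h) (g h))))) (\f.(\g.(\h.((f h) g)))))
Total redexes: 1

Answer: 1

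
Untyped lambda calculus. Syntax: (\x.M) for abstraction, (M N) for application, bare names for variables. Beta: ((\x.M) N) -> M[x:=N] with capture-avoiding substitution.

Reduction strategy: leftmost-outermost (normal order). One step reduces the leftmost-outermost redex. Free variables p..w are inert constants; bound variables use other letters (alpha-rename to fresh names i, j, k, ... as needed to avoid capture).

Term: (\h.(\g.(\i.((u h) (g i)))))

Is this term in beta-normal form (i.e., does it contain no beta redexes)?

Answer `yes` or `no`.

Term: (\h.(\g.(\i.((u h) (g i)))))
No beta redexes found.

Answer: yes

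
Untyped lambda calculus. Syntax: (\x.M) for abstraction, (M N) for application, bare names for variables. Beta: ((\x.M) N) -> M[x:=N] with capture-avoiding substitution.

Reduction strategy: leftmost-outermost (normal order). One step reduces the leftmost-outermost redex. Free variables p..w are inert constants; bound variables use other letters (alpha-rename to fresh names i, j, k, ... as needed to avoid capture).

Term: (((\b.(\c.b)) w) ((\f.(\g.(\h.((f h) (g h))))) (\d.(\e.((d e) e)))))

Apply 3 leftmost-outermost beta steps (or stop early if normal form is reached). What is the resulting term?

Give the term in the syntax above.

Answer: w

Derivation:
Step 0: (((\b.(\c.b)) w) ((\f.(\g.(\h.((f h) (g h))))) (\d.(\e.((d e) e)))))
Step 1: ((\c.w) ((\f.(\g.(\h.((f h) (g h))))) (\d.(\e.((d e) e)))))
Step 2: w
Step 3: (normal form reached)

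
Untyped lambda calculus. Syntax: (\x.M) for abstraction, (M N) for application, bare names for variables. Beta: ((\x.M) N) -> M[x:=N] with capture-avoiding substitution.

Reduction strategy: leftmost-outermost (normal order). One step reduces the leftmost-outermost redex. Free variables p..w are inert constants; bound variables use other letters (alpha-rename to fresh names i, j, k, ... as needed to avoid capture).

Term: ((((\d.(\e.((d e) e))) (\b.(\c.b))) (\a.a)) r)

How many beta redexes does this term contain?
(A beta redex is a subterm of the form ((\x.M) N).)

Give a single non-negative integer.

Answer: 1

Derivation:
Term: ((((\d.(\e.((d e) e))) (\b.(\c.b))) (\a.a)) r)
  Redex: ((\d.(\e.((d e) e))) (\b.(\c.b)))
Total redexes: 1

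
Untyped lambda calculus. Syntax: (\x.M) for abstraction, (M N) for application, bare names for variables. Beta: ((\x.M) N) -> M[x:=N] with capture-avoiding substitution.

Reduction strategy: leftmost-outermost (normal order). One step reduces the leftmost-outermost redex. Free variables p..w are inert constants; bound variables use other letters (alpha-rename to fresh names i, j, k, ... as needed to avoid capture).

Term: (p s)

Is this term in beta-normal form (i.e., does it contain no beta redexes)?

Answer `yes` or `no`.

Answer: yes

Derivation:
Term: (p s)
No beta redexes found.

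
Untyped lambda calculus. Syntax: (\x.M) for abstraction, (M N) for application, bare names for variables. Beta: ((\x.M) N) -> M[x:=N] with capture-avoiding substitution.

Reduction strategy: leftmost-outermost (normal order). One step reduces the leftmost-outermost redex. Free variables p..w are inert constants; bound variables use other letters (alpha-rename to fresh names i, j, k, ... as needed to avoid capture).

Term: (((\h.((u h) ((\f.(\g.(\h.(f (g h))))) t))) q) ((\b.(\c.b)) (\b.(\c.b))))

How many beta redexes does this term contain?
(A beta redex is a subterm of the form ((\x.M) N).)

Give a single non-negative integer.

Answer: 3

Derivation:
Term: (((\h.((u h) ((\f.(\g.(\h.(f (g h))))) t))) q) ((\b.(\c.b)) (\b.(\c.b))))
  Redex: ((\h.((u h) ((\f.(\g.(\h.(f (g h))))) t))) q)
  Redex: ((\f.(\g.(\h.(f (g h))))) t)
  Redex: ((\b.(\c.b)) (\b.(\c.b)))
Total redexes: 3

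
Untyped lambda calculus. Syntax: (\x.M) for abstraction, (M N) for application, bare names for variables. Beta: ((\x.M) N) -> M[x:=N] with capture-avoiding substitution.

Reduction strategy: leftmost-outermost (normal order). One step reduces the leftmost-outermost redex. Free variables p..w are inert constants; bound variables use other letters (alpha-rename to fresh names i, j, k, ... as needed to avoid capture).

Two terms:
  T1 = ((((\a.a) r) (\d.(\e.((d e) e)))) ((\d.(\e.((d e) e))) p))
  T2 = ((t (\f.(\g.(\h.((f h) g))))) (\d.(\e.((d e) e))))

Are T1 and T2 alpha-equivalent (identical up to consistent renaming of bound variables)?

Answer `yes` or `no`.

Answer: no

Derivation:
Term 1: ((((\a.a) r) (\d.(\e.((d e) e)))) ((\d.(\e.((d e) e))) p))
Term 2: ((t (\f.(\g.(\h.((f h) g))))) (\d.(\e.((d e) e))))
Alpha-equivalence: compare structure up to binder renaming.
Result: False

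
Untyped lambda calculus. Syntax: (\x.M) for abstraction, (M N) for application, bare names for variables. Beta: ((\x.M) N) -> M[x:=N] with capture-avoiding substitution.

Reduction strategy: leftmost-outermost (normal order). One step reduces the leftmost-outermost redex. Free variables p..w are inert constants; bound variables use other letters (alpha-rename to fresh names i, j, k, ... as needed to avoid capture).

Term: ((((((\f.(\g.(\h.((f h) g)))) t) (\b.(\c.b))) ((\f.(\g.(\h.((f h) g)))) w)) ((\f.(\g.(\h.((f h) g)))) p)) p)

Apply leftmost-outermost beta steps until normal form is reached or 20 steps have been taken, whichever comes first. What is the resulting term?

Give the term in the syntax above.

Answer: ((((t (\g.(\h.((w h) g)))) (\b.(\c.b))) (\g.(\h.((p h) g)))) p)

Derivation:
Step 0: ((((((\f.(\g.(\h.((f h) g)))) t) (\b.(\c.b))) ((\f.(\g.(\h.((f h) g)))) w)) ((\f.(\g.(\h.((f h) g)))) p)) p)
Step 1: (((((\g.(\h.((t h) g))) (\b.(\c.b))) ((\f.(\g.(\h.((f h) g)))) w)) ((\f.(\g.(\h.((f h) g)))) p)) p)
Step 2: ((((\h.((t h) (\b.(\c.b)))) ((\f.(\g.(\h.((f h) g)))) w)) ((\f.(\g.(\h.((f h) g)))) p)) p)
Step 3: ((((t ((\f.(\g.(\h.((f h) g)))) w)) (\b.(\c.b))) ((\f.(\g.(\h.((f h) g)))) p)) p)
Step 4: ((((t (\g.(\h.((w h) g)))) (\b.(\c.b))) ((\f.(\g.(\h.((f h) g)))) p)) p)
Step 5: ((((t (\g.(\h.((w h) g)))) (\b.(\c.b))) (\g.(\h.((p h) g)))) p)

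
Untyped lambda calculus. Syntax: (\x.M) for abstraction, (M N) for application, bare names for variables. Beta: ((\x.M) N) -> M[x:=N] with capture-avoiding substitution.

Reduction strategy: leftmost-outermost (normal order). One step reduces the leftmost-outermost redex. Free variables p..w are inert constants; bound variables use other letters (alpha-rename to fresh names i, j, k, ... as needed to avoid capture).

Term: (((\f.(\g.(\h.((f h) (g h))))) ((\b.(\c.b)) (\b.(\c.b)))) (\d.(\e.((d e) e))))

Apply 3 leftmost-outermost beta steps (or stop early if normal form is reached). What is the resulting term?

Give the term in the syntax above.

Step 0: (((\f.(\g.(\h.((f h) (g h))))) ((\b.(\c.b)) (\b.(\c.b)))) (\d.(\e.((d e) e))))
Step 1: ((\g.(\h.((((\b.(\c.b)) (\b.(\c.b))) h) (g h)))) (\d.(\e.((d e) e))))
Step 2: (\h.((((\b.(\c.b)) (\b.(\c.b))) h) ((\d.(\e.((d e) e))) h)))
Step 3: (\h.(((\c.(\b.(\c.b))) h) ((\d.(\e.((d e) e))) h)))

Answer: (\h.(((\c.(\b.(\c.b))) h) ((\d.(\e.((d e) e))) h)))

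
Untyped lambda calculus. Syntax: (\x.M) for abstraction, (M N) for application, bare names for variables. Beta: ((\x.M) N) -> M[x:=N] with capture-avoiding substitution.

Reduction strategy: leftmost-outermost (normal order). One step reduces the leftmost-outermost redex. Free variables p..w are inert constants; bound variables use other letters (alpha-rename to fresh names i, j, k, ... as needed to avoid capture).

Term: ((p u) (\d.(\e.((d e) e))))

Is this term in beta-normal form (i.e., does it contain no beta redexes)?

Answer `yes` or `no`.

Answer: yes

Derivation:
Term: ((p u) (\d.(\e.((d e) e))))
No beta redexes found.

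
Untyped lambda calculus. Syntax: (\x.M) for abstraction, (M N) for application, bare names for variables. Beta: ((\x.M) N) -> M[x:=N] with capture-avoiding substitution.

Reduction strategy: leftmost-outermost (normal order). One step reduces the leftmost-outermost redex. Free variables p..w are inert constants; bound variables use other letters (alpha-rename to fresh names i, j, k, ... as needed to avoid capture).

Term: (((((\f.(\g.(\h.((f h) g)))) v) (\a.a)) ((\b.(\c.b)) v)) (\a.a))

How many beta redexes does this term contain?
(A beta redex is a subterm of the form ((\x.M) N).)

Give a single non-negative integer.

Answer: 2

Derivation:
Term: (((((\f.(\g.(\h.((f h) g)))) v) (\a.a)) ((\b.(\c.b)) v)) (\a.a))
  Redex: ((\f.(\g.(\h.((f h) g)))) v)
  Redex: ((\b.(\c.b)) v)
Total redexes: 2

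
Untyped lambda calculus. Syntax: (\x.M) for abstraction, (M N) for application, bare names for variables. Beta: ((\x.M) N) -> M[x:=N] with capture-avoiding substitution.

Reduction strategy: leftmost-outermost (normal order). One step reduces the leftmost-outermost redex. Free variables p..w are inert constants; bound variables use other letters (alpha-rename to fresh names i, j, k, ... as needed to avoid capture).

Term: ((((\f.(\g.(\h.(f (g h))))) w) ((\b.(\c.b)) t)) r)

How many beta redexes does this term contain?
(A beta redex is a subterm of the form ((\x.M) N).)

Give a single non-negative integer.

Answer: 2

Derivation:
Term: ((((\f.(\g.(\h.(f (g h))))) w) ((\b.(\c.b)) t)) r)
  Redex: ((\f.(\g.(\h.(f (g h))))) w)
  Redex: ((\b.(\c.b)) t)
Total redexes: 2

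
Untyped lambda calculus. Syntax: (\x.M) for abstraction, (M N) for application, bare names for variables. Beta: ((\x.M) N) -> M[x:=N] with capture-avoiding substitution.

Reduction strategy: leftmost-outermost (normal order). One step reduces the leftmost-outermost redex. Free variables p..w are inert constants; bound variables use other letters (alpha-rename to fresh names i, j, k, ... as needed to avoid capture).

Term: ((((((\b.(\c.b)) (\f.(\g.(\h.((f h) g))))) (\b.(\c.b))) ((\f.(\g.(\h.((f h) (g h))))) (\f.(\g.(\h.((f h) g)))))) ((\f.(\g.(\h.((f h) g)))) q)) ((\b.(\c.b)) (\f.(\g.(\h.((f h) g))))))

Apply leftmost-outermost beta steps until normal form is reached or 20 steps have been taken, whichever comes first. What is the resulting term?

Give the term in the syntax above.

Step 0: ((((((\b.(\c.b)) (\f.(\g.(\h.((f h) g))))) (\b.(\c.b))) ((\f.(\g.(\h.((f h) (g h))))) (\f.(\g.(\h.((f h) g)))))) ((\f.(\g.(\h.((f h) g)))) q)) ((\b.(\c.b)) (\f.(\g.(\h.((f h) g))))))
Step 1: (((((\c.(\f.(\g.(\h.((f h) g))))) (\b.(\c.b))) ((\f.(\g.(\h.((f h) (g h))))) (\f.(\g.(\h.((f h) g)))))) ((\f.(\g.(\h.((f h) g)))) q)) ((\b.(\c.b)) (\f.(\g.(\h.((f h) g))))))
Step 2: ((((\f.(\g.(\h.((f h) g)))) ((\f.(\g.(\h.((f h) (g h))))) (\f.(\g.(\h.((f h) g)))))) ((\f.(\g.(\h.((f h) g)))) q)) ((\b.(\c.b)) (\f.(\g.(\h.((f h) g))))))
Step 3: (((\g.(\h.((((\f.(\g.(\h.((f h) (g h))))) (\f.(\g.(\h.((f h) g))))) h) g))) ((\f.(\g.(\h.((f h) g)))) q)) ((\b.(\c.b)) (\f.(\g.(\h.((f h) g))))))
Step 4: ((\h.((((\f.(\g.(\h.((f h) (g h))))) (\f.(\g.(\h.((f h) g))))) h) ((\f.(\g.(\h.((f h) g)))) q))) ((\b.(\c.b)) (\f.(\g.(\h.((f h) g))))))
Step 5: ((((\f.(\g.(\h.((f h) (g h))))) (\f.(\g.(\h.((f h) g))))) ((\b.(\c.b)) (\f.(\g.(\h.((f h) g)))))) ((\f.(\g.(\h.((f h) g)))) q))
Step 6: (((\g.(\h.(((\f.(\g.(\h.((f h) g)))) h) (g h)))) ((\b.(\c.b)) (\f.(\g.(\h.((f h) g)))))) ((\f.(\g.(\h.((f h) g)))) q))
Step 7: ((\h.(((\f.(\g.(\h.((f h) g)))) h) (((\b.(\c.b)) (\f.(\g.(\h.((f h) g))))) h))) ((\f.(\g.(\h.((f h) g)))) q))
Step 8: (((\f.(\g.(\h.((f h) g)))) ((\f.(\g.(\h.((f h) g)))) q)) (((\b.(\c.b)) (\f.(\g.(\h.((f h) g))))) ((\f.(\g.(\h.((f h) g)))) q)))
Step 9: ((\g.(\h.((((\f.(\g.(\h.((f h) g)))) q) h) g))) (((\b.(\c.b)) (\f.(\g.(\h.((f h) g))))) ((\f.(\g.(\h.((f h) g)))) q)))
Step 10: (\h.((((\f.(\g.(\h.((f h) g)))) q) h) (((\b.(\c.b)) (\f.(\g.(\h.((f h) g))))) ((\f.(\g.(\h.((f h) g)))) q))))
Step 11: (\h.(((\g.(\h.((q h) g))) h) (((\b.(\c.b)) (\f.(\g.(\h.((f h) g))))) ((\f.(\g.(\h.((f h) g)))) q))))
Step 12: (\h.((\i.((q i) h)) (((\b.(\c.b)) (\f.(\g.(\h.((f h) g))))) ((\f.(\g.(\h.((f h) g)))) q))))
Step 13: (\h.((q (((\b.(\c.b)) (\f.(\g.(\h.((f h) g))))) ((\f.(\g.(\h.((f h) g)))) q))) h))
Step 14: (\h.((q ((\c.(\f.(\g.(\h.((f h) g))))) ((\f.(\g.(\h.((f h) g)))) q))) h))
Step 15: (\h.((q (\f.(\g.(\h.((f h) g))))) h))

Answer: (\h.((q (\f.(\g.(\h.((f h) g))))) h))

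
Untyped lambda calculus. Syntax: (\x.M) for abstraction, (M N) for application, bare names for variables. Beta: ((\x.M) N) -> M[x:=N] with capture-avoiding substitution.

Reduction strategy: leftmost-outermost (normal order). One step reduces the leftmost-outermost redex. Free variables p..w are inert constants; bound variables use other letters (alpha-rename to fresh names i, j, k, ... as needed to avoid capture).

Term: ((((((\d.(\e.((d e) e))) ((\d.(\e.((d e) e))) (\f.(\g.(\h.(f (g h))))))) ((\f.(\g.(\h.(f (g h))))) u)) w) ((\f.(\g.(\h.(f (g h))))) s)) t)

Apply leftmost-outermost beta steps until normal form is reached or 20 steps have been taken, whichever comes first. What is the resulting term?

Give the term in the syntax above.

Step 0: ((((((\d.(\e.((d e) e))) ((\d.(\e.((d e) e))) (\f.(\g.(\h.(f (g h))))))) ((\f.(\g.(\h.(f (g h))))) u)) w) ((\f.(\g.(\h.(f (g h))))) s)) t)
Step 1: (((((\e.((((\d.(\e.((d e) e))) (\f.(\g.(\h.(f (g h)))))) e) e)) ((\f.(\g.(\h.(f (g h))))) u)) w) ((\f.(\g.(\h.(f (g h))))) s)) t)
Step 2: (((((((\d.(\e.((d e) e))) (\f.(\g.(\h.(f (g h)))))) ((\f.(\g.(\h.(f (g h))))) u)) ((\f.(\g.(\h.(f (g h))))) u)) w) ((\f.(\g.(\h.(f (g h))))) s)) t)
Step 3: ((((((\e.(((\f.(\g.(\h.(f (g h))))) e) e)) ((\f.(\g.(\h.(f (g h))))) u)) ((\f.(\g.(\h.(f (g h))))) u)) w) ((\f.(\g.(\h.(f (g h))))) s)) t)
Step 4: (((((((\f.(\g.(\h.(f (g h))))) ((\f.(\g.(\h.(f (g h))))) u)) ((\f.(\g.(\h.(f (g h))))) u)) ((\f.(\g.(\h.(f (g h))))) u)) w) ((\f.(\g.(\h.(f (g h))))) s)) t)
Step 5: ((((((\g.(\h.(((\f.(\g.(\h.(f (g h))))) u) (g h)))) ((\f.(\g.(\h.(f (g h))))) u)) ((\f.(\g.(\h.(f (g h))))) u)) w) ((\f.(\g.(\h.(f (g h))))) s)) t)
Step 6: (((((\h.(((\f.(\g.(\h.(f (g h))))) u) (((\f.(\g.(\h.(f (g h))))) u) h))) ((\f.(\g.(\h.(f (g h))))) u)) w) ((\f.(\g.(\h.(f (g h))))) s)) t)
Step 7: ((((((\f.(\g.(\h.(f (g h))))) u) (((\f.(\g.(\h.(f (g h))))) u) ((\f.(\g.(\h.(f (g h))))) u))) w) ((\f.(\g.(\h.(f (g h))))) s)) t)
Step 8: (((((\g.(\h.(u (g h)))) (((\f.(\g.(\h.(f (g h))))) u) ((\f.(\g.(\h.(f (g h))))) u))) w) ((\f.(\g.(\h.(f (g h))))) s)) t)
Step 9: ((((\h.(u ((((\f.(\g.(\h.(f (g h))))) u) ((\f.(\g.(\h.(f (g h))))) u)) h))) w) ((\f.(\g.(\h.(f (g h))))) s)) t)
Step 10: (((u ((((\f.(\g.(\h.(f (g h))))) u) ((\f.(\g.(\h.(f (g h))))) u)) w)) ((\f.(\g.(\h.(f (g h))))) s)) t)
Step 11: (((u (((\g.(\h.(u (g h)))) ((\f.(\g.(\h.(f (g h))))) u)) w)) ((\f.(\g.(\h.(f (g h))))) s)) t)
Step 12: (((u ((\h.(u (((\f.(\g.(\h.(f (g h))))) u) h))) w)) ((\f.(\g.(\h.(f (g h))))) s)) t)
Step 13: (((u (u (((\f.(\g.(\h.(f (g h))))) u) w))) ((\f.(\g.(\h.(f (g h))))) s)) t)
Step 14: (((u (u ((\g.(\h.(u (g h)))) w))) ((\f.(\g.(\h.(f (g h))))) s)) t)
Step 15: (((u (u (\h.(u (w h))))) ((\f.(\g.(\h.(f (g h))))) s)) t)
Step 16: (((u (u (\h.(u (w h))))) (\g.(\h.(s (g h))))) t)

Answer: (((u (u (\h.(u (w h))))) (\g.(\h.(s (g h))))) t)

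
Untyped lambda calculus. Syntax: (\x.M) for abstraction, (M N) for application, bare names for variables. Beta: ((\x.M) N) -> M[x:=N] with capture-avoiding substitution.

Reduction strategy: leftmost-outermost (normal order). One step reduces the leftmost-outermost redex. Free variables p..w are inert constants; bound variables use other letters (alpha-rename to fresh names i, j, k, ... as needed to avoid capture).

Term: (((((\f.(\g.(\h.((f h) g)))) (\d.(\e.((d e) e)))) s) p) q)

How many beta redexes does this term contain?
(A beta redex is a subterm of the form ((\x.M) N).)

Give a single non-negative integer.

Answer: 1

Derivation:
Term: (((((\f.(\g.(\h.((f h) g)))) (\d.(\e.((d e) e)))) s) p) q)
  Redex: ((\f.(\g.(\h.((f h) g)))) (\d.(\e.((d e) e))))
Total redexes: 1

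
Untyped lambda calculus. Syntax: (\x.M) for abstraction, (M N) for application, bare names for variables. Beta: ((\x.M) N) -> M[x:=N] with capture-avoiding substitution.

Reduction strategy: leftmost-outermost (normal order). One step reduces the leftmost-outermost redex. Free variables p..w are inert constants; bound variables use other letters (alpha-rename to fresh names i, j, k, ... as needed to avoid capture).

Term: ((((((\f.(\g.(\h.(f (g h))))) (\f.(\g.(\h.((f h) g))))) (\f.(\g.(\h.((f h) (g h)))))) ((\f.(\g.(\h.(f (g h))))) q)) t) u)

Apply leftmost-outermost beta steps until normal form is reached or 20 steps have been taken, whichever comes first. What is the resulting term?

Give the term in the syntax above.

Answer: (q (t (u t)))

Derivation:
Step 0: ((((((\f.(\g.(\h.(f (g h))))) (\f.(\g.(\h.((f h) g))))) (\f.(\g.(\h.((f h) (g h)))))) ((\f.(\g.(\h.(f (g h))))) q)) t) u)
Step 1: (((((\g.(\h.((\f.(\g.(\h.((f h) g)))) (g h)))) (\f.(\g.(\h.((f h) (g h)))))) ((\f.(\g.(\h.(f (g h))))) q)) t) u)
Step 2: ((((\h.((\f.(\g.(\h.((f h) g)))) ((\f.(\g.(\h.((f h) (g h))))) h))) ((\f.(\g.(\h.(f (g h))))) q)) t) u)
Step 3: ((((\f.(\g.(\h.((f h) g)))) ((\f.(\g.(\h.((f h) (g h))))) ((\f.(\g.(\h.(f (g h))))) q))) t) u)
Step 4: (((\g.(\h.((((\f.(\g.(\h.((f h) (g h))))) ((\f.(\g.(\h.(f (g h))))) q)) h) g))) t) u)
Step 5: ((\h.((((\f.(\g.(\h.((f h) (g h))))) ((\f.(\g.(\h.(f (g h))))) q)) h) t)) u)
Step 6: ((((\f.(\g.(\h.((f h) (g h))))) ((\f.(\g.(\h.(f (g h))))) q)) u) t)
Step 7: (((\g.(\h.((((\f.(\g.(\h.(f (g h))))) q) h) (g h)))) u) t)
Step 8: ((\h.((((\f.(\g.(\h.(f (g h))))) q) h) (u h))) t)
Step 9: ((((\f.(\g.(\h.(f (g h))))) q) t) (u t))
Step 10: (((\g.(\h.(q (g h)))) t) (u t))
Step 11: ((\h.(q (t h))) (u t))
Step 12: (q (t (u t)))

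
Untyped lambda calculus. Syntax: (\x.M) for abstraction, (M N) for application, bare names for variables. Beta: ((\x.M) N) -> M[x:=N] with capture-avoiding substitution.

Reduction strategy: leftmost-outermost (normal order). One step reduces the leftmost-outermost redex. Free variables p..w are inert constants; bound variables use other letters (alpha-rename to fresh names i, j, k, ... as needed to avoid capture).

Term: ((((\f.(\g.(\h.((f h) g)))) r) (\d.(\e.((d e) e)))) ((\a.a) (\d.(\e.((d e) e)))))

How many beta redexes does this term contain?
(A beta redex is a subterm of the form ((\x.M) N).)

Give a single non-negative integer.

Term: ((((\f.(\g.(\h.((f h) g)))) r) (\d.(\e.((d e) e)))) ((\a.a) (\d.(\e.((d e) e)))))
  Redex: ((\f.(\g.(\h.((f h) g)))) r)
  Redex: ((\a.a) (\d.(\e.((d e) e))))
Total redexes: 2

Answer: 2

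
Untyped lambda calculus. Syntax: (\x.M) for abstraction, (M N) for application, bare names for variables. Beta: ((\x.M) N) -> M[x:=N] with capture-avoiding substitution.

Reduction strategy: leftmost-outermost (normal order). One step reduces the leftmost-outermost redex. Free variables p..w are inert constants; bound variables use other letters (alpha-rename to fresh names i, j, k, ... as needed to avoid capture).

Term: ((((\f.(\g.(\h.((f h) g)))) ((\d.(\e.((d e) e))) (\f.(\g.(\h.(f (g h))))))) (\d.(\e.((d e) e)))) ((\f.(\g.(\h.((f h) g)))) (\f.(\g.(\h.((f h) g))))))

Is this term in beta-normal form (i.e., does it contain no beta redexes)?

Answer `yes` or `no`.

Answer: no

Derivation:
Term: ((((\f.(\g.(\h.((f h) g)))) ((\d.(\e.((d e) e))) (\f.(\g.(\h.(f (g h))))))) (\d.(\e.((d e) e)))) ((\f.(\g.(\h.((f h) g)))) (\f.(\g.(\h.((f h) g))))))
Found 3 beta redex(es).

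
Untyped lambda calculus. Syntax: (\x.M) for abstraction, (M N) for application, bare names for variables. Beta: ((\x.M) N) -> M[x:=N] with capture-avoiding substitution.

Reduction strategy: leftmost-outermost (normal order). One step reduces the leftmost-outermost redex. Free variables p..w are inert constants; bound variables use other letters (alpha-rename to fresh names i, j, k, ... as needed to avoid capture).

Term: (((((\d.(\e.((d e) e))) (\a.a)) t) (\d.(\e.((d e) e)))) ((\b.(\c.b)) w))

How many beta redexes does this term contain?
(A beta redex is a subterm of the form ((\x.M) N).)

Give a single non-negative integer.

Answer: 2

Derivation:
Term: (((((\d.(\e.((d e) e))) (\a.a)) t) (\d.(\e.((d e) e)))) ((\b.(\c.b)) w))
  Redex: ((\d.(\e.((d e) e))) (\a.a))
  Redex: ((\b.(\c.b)) w)
Total redexes: 2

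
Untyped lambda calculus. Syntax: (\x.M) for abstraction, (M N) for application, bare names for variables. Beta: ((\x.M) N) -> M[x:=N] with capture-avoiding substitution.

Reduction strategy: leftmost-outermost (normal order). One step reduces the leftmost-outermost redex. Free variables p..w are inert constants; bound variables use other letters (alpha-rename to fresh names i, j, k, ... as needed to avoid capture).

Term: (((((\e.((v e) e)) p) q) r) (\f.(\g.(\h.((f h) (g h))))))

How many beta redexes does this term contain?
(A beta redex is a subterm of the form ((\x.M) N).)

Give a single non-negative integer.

Answer: 1

Derivation:
Term: (((((\e.((v e) e)) p) q) r) (\f.(\g.(\h.((f h) (g h))))))
  Redex: ((\e.((v e) e)) p)
Total redexes: 1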